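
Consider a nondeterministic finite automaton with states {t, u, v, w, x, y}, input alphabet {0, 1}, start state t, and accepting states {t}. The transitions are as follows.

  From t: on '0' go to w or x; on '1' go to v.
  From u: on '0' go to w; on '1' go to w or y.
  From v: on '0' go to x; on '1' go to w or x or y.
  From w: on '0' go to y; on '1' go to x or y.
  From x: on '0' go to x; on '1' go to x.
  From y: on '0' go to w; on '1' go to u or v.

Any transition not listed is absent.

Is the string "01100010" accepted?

Start in {t}.
Read '0': t→{w, x}; now {w, x}.
Read '1': w→{x, y}, x→{x}; now {x, y}.
Read '1': x→{x}, y→{u, v}; now {u, v, x}.
Read '0': u→{w}, v→{x}, x→{x}; now {w, x}.
Read '0': w→{y}, x→{x}; now {x, y}.
Read '0': x→{x}, y→{w}; now {w, x}.
Read '1': w→{x, y}, x→{x}; now {x, y}.
Read '0': x→{x}, y→{w}; now {w, x}.
The final set {w, x} contains no accepting state.

No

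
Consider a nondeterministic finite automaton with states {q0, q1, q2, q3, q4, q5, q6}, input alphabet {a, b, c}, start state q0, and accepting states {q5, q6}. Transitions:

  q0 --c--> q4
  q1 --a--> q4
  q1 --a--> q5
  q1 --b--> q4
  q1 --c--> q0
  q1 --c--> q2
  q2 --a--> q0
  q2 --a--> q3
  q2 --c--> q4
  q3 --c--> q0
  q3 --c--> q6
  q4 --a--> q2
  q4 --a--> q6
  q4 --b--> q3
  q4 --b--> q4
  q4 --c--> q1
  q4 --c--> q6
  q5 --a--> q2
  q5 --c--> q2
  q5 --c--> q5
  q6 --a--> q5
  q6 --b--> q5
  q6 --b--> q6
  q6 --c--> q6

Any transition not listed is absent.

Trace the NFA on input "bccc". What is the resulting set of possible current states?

∅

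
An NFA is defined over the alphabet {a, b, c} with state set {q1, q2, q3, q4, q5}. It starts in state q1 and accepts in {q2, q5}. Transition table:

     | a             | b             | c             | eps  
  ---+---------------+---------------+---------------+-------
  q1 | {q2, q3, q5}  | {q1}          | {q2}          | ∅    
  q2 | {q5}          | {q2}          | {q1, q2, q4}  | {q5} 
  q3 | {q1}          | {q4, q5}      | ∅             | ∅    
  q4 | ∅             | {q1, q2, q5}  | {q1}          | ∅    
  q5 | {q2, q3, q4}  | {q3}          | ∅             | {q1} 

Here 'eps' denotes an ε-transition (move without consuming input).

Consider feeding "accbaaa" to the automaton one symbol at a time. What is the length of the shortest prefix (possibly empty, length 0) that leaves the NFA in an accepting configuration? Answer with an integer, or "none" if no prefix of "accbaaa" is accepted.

Start in {q1}.
Read 'a': q1→{q2, q3, q5}; union {q2, q3, q5}; ε-closure = {q1, q2, q3, q5}.
None of the earlier sets intersect F, but {q1, q2, q3, q5} does.

1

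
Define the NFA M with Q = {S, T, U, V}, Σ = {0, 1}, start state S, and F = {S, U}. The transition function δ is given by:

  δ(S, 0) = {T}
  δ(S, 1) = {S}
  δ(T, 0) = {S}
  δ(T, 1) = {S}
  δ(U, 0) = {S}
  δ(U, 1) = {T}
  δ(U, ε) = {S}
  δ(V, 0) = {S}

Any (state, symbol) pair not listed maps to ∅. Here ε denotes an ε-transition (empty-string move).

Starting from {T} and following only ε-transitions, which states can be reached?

{T}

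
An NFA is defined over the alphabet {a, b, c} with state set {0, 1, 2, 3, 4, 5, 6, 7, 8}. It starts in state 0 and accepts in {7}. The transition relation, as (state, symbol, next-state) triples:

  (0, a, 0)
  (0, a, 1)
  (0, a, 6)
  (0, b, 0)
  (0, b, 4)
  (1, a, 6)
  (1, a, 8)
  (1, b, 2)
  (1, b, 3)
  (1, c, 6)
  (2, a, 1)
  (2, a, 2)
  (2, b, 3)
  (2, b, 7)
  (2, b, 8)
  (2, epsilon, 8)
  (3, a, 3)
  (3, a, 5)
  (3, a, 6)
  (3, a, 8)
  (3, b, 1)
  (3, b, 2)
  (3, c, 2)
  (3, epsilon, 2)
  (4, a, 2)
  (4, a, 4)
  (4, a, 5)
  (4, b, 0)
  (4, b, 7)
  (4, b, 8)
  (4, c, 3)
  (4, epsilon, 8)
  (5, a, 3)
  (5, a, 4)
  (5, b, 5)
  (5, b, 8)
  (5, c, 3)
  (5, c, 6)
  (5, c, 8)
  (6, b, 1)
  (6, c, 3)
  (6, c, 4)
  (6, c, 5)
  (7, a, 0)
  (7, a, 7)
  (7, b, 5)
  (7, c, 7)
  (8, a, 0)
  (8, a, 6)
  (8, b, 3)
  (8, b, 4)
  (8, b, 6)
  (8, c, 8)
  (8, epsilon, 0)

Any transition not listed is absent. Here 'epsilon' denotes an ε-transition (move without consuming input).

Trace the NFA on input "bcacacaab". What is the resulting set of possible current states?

Start in {0}.
Read 'b': {0} → {0, 4, 8}.
Read 'c': {0, 4, 8} → {0, 2, 3, 8}.
Read 'a': {0, 2, 3, 8} → {0, 1, 2, 3, 5, 6, 8}.
Read 'c': {0, 1, 2, 3, 5, 6, 8} → {0, 2, 3, 4, 5, 6, 8}.
Read 'a': {0, 2, 3, 4, 5, 6, 8} → {0, 1, 2, 3, 4, 5, 6, 8}.
Read 'c': {0, 1, 2, 3, 4, 5, 6, 8} → {0, 2, 3, 4, 5, 6, 8}.
Read 'a': {0, 2, 3, 4, 5, 6, 8} → {0, 1, 2, 3, 4, 5, 6, 8}.
Read 'a': {0, 1, 2, 3, 4, 5, 6, 8} → {0, 1, 2, 3, 4, 5, 6, 8}.
Read 'b': {0, 1, 2, 3, 4, 5, 6, 8} → {0, 1, 2, 3, 4, 5, 6, 7, 8}.

{0, 1, 2, 3, 4, 5, 6, 7, 8}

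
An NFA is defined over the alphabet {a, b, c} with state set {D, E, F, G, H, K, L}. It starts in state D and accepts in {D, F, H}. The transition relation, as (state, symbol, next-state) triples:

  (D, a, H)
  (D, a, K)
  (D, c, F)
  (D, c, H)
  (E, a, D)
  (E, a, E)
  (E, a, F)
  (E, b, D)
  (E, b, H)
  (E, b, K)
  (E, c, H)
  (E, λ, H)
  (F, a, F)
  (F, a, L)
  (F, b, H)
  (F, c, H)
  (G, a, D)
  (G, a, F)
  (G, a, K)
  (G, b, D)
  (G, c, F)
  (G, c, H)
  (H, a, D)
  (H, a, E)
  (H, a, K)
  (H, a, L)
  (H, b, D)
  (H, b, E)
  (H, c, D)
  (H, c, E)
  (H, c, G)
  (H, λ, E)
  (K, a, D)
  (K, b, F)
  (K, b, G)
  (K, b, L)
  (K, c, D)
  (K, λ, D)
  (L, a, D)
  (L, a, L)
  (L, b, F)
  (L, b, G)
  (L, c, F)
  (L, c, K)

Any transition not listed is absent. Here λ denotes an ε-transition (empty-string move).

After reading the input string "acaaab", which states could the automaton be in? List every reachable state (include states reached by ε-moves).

{D, E, F, G, H, K, L}

Start in {D}.
Read 'a': {D} → {D, E, H, K}.
Read 'c': {D, E, H, K} → {D, E, F, G, H}.
Read 'a': {D, E, F, G, H} → {D, E, F, H, K, L}.
Read 'a': {D, E, F, H, K, L} → {D, E, F, H, K, L}.
Read 'a': {D, E, F, H, K, L} → {D, E, F, H, K, L}.
Read 'b': {D, E, F, H, K, L} → {D, E, F, G, H, K, L}.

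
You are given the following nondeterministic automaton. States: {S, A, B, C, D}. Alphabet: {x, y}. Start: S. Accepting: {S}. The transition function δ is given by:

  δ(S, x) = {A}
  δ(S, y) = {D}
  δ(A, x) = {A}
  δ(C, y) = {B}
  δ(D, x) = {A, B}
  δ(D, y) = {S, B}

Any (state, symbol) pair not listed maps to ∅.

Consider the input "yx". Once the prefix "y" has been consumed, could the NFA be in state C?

No

Start in {S}.
Read 'y': {S} → {D}.
State C is not in {D}.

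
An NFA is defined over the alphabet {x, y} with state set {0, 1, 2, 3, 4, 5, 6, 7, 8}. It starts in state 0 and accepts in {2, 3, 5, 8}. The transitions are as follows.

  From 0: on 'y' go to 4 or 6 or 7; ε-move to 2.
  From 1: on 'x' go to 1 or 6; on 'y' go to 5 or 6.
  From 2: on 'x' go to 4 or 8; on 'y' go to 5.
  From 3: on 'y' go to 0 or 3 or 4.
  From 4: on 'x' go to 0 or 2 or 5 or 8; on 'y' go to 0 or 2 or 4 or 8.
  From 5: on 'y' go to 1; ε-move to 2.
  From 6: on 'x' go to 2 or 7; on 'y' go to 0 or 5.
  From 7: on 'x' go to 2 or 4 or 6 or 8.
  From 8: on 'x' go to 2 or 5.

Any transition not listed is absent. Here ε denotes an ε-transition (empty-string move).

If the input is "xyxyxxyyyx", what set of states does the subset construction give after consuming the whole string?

Start: ε-closure({0}) = {0, 2}.
Read 'x': 0→∅, 2→{4, 8}; now {4, 8}.
Read 'y': 4→{0, 2, 4, 8}, 8→∅; now {0, 2, 4, 8}.
Read 'x': 0→∅, 2→{4, 8}, 4→{0, 2, 5, 8}, 8→{2, 5}; now {0, 2, 4, 5, 8}.
Read 'y': 0→{4, 6, 7}, 2→{5}, 4→{0, 2, 4, 8}, 5→{1}, 8→∅; now {0, 1, 2, 4, 5, 6, 7, 8}.
Read 'x': 0→∅, 1→{1, 6}, 2→{4, 8}, 4→{0, 2, 5, 8}, 5→∅, 6→{2, 7}, 7→{2, 4, 6, 8}, 8→{2, 5}; now {0, 1, 2, 4, 5, 6, 7, 8}.
Read 'x': 0→∅, 1→{1, 6}, 2→{4, 8}, 4→{0, 2, 5, 8}, 5→∅, 6→{2, 7}, 7→{2, 4, 6, 8}, 8→{2, 5}; now {0, 1, 2, 4, 5, 6, 7, 8}.
Read 'y': 0→{4, 6, 7}, 1→{5, 6}, 2→{5}, 4→{0, 2, 4, 8}, 5→{1}, 6→{0, 5}, 7→∅, 8→∅; now {0, 1, 2, 4, 5, 6, 7, 8}.
Read 'y': 0→{4, 6, 7}, 1→{5, 6}, 2→{5}, 4→{0, 2, 4, 8}, 5→{1}, 6→{0, 5}, 7→∅, 8→∅; now {0, 1, 2, 4, 5, 6, 7, 8}.
Read 'y': 0→{4, 6, 7}, 1→{5, 6}, 2→{5}, 4→{0, 2, 4, 8}, 5→{1}, 6→{0, 5}, 7→∅, 8→∅; now {0, 1, 2, 4, 5, 6, 7, 8}.
Read 'x': 0→∅, 1→{1, 6}, 2→{4, 8}, 4→{0, 2, 5, 8}, 5→∅, 6→{2, 7}, 7→{2, 4, 6, 8}, 8→{2, 5}; now {0, 1, 2, 4, 5, 6, 7, 8}.

{0, 1, 2, 4, 5, 6, 7, 8}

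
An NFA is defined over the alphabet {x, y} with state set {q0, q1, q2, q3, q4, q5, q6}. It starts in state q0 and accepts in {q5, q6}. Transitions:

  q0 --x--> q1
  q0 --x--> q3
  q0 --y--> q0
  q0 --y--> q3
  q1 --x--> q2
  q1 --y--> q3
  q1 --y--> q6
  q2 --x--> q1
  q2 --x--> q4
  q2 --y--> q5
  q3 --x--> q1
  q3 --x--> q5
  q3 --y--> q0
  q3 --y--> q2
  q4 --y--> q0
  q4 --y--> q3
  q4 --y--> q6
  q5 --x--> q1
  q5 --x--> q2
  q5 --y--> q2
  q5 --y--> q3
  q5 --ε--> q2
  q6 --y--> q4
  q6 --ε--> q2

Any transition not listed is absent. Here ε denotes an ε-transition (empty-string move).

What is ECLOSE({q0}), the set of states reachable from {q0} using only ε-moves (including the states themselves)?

{q0}

Begin with {q0}.
No ε-moves leave this set, so the closure equals the set itself.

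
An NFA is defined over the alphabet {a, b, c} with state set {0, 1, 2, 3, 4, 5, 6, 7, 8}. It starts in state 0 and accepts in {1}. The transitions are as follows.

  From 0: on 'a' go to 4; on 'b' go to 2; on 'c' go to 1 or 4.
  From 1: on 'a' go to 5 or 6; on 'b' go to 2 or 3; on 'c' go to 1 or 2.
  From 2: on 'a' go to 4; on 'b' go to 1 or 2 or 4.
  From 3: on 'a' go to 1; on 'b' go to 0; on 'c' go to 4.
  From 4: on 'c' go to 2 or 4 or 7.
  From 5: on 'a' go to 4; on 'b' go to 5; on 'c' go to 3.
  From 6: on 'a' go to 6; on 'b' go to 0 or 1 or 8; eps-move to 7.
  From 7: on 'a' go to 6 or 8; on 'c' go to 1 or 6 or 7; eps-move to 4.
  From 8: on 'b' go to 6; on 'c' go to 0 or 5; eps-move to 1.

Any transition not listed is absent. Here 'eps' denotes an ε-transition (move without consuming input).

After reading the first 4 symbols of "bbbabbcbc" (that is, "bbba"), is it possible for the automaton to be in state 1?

Yes

Start in {0}.
Read 'b': {0} → {2}.
Read 'b': {2} → {1, 2, 4}.
Read 'b': {1, 2, 4} → {1, 2, 3, 4}.
Read 'a': {1, 2, 3, 4} → {1, 4, 5, 6, 7}.
State 1 is in {1, 4, 5, 6, 7}.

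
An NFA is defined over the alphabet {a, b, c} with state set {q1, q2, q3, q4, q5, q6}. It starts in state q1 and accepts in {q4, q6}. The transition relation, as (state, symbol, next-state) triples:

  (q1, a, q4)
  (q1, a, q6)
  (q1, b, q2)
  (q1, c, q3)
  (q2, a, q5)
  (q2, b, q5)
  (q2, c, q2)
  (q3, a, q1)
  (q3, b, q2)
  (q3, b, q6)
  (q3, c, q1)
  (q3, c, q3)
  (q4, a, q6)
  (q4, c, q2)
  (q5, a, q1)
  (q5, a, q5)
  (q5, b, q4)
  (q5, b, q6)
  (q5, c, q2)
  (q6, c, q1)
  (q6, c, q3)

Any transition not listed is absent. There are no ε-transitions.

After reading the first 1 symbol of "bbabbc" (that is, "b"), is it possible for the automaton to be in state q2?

Yes

Start in {q1}.
Read 'b': q1→{q2}; now {q2}.
State q2 is in {q2}.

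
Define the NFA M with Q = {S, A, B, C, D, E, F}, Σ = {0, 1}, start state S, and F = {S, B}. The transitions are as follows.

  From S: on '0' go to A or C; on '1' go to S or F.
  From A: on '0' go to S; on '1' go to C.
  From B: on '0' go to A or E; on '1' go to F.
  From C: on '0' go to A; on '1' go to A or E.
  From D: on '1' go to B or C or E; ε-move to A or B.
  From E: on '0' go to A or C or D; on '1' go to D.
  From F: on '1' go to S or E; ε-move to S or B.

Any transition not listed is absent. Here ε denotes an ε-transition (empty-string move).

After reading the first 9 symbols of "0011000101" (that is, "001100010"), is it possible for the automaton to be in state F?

No

Start in {S}.
Read '0': {S} → {A, C}.
Read '0': {A, C} → {S, A}.
Read '1': {S, A} → {S, B, C, F}.
Read '1': {S, B, C, F} → {S, A, B, E, F}.
Read '0': {S, A, B, E, F} → {S, A, B, C, D, E}.
Read '0': {S, A, B, C, D, E} → {S, A, B, C, D, E}.
Read '0': {S, A, B, C, D, E} → {S, A, B, C, D, E}.
Read '1': {S, A, B, C, D, E} → {S, A, B, C, D, E, F}.
Read '0': {S, A, B, C, D, E, F} → {S, A, B, C, D, E}.
State F is not in {S, A, B, C, D, E}.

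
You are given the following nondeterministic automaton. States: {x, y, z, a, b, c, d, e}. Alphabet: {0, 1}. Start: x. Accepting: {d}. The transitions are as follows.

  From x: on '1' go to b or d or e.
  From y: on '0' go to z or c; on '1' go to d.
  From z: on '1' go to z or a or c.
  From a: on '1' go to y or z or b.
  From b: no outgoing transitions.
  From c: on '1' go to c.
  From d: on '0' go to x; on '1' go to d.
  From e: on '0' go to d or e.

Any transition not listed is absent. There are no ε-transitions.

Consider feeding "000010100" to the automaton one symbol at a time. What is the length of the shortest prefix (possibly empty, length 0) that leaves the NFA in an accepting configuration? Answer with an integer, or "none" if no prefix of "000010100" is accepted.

none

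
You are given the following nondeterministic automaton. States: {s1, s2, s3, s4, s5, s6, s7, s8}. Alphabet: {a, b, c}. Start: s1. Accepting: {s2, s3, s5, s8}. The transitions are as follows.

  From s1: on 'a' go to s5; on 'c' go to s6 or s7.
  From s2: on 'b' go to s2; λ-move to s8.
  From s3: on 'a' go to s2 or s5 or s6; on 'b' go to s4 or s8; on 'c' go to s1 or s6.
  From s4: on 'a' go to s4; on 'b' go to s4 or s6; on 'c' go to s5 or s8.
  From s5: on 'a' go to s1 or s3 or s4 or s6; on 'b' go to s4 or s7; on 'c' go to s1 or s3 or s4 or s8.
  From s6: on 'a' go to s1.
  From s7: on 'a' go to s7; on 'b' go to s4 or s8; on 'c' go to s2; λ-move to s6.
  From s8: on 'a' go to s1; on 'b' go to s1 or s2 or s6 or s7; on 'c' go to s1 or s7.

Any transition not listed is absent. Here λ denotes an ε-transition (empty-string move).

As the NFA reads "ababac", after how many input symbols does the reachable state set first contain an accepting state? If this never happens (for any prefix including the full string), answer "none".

Start in {s1}.
Read 'a': s1→{s5}; now {s5}.
None of the earlier sets intersect F, but {s5} does.

1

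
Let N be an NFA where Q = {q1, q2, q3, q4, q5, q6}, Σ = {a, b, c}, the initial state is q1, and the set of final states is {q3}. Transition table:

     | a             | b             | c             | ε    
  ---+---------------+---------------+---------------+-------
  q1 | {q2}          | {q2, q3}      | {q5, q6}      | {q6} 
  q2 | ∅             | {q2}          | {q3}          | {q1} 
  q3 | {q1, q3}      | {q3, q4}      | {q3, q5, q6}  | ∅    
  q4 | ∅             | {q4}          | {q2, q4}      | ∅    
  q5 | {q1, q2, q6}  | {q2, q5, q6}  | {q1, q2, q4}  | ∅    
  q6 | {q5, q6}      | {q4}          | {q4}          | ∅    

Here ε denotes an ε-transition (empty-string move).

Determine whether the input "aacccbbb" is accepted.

Yes

Start: ε-closure({q1}) = {q1, q6}.
Read 'a': {q1, q6} → {q1, q2, q5, q6}.
Read 'a': {q1, q2, q5, q6} → {q1, q2, q5, q6}.
Read 'c': {q1, q2, q5, q6} → {q1, q2, q3, q4, q5, q6}.
Read 'c': {q1, q2, q3, q4, q5, q6} → {q1, q2, q3, q4, q5, q6}.
Read 'c': {q1, q2, q3, q4, q5, q6} → {q1, q2, q3, q4, q5, q6}.
Read 'b': {q1, q2, q3, q4, q5, q6} → {q1, q2, q3, q4, q5, q6}.
Read 'b': {q1, q2, q3, q4, q5, q6} → {q1, q2, q3, q4, q5, q6}.
Read 'b': {q1, q2, q3, q4, q5, q6} → {q1, q2, q3, q4, q5, q6}.
The final set {q1, q2, q3, q4, q5, q6} contains the accepting state q3.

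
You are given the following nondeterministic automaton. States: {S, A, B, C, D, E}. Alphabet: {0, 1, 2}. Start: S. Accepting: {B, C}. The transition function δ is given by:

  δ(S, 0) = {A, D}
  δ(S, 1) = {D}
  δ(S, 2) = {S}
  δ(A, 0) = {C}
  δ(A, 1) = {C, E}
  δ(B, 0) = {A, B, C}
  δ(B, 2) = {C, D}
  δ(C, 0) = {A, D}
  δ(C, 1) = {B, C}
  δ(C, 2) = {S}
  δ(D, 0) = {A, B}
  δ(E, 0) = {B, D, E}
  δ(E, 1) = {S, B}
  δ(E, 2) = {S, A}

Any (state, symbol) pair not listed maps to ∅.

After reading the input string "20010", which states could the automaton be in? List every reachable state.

{A, B, C, D, E}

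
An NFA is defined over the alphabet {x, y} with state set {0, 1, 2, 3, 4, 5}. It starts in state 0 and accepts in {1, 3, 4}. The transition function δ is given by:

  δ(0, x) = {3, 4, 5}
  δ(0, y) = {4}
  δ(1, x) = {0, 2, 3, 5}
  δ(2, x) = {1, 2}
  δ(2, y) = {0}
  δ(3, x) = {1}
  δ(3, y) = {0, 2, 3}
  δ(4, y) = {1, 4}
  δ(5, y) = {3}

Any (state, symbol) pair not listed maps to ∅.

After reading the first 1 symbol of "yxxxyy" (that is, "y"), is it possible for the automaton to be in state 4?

Yes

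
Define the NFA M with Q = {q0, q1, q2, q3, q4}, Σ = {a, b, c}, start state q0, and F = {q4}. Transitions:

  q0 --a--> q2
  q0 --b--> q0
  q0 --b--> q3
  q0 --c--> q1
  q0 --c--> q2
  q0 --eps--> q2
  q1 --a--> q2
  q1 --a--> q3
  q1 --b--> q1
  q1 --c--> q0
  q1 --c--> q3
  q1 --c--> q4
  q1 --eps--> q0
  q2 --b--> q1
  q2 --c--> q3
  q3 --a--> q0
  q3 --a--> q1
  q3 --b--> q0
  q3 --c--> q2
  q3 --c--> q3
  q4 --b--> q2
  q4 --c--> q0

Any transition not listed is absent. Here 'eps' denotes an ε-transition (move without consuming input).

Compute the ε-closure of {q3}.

{q3}

Begin with {q3}.
No ε-moves leave this set, so the closure equals the set itself.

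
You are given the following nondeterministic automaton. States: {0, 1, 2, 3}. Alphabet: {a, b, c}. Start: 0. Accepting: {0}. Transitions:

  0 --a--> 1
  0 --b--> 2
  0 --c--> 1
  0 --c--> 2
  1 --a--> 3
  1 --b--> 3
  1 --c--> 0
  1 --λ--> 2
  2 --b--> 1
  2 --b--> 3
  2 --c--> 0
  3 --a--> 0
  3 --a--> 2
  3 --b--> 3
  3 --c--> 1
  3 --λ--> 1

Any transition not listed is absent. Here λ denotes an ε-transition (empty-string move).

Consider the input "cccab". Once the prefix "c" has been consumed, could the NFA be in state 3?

Start in {0}.
Read 'c': 0→{1, 2}; now {1, 2}.
State 3 is not in {1, 2}.

No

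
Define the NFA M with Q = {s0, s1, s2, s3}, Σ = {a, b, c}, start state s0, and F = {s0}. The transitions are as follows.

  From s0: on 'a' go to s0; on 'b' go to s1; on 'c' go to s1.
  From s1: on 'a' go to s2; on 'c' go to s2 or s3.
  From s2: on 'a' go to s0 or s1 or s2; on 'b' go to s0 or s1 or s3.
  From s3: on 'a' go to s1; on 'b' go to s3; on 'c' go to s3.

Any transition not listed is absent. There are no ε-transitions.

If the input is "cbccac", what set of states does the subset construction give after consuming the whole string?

Start in {s0}.
Read 'c': s0→{s1}; now {s1}.
Read 'b': s1→∅; now ∅.
The set is empty and remains empty for the remaining 4 symbols.

∅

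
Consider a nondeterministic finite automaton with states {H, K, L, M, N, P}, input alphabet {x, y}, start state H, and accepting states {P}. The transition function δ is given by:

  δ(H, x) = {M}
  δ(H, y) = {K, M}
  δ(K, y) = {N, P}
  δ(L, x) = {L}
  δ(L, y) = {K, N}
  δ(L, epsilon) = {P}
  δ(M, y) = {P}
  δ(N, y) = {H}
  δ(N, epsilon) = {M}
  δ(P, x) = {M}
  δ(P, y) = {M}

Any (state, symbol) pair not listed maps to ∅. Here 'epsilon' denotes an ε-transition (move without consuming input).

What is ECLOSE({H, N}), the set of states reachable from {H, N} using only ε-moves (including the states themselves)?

{H, M, N}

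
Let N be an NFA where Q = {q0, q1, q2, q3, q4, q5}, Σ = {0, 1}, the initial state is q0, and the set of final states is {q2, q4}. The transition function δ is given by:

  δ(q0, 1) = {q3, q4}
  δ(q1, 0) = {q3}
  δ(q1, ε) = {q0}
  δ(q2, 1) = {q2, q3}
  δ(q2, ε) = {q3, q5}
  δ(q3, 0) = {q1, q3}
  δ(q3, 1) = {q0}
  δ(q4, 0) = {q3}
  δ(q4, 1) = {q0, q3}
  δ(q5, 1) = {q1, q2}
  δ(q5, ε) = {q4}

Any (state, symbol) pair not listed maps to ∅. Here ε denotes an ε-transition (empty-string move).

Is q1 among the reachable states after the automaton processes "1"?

No

Start in {q0}.
Read '1': {q0} → {q3, q4}.
State q1 is not in {q3, q4}.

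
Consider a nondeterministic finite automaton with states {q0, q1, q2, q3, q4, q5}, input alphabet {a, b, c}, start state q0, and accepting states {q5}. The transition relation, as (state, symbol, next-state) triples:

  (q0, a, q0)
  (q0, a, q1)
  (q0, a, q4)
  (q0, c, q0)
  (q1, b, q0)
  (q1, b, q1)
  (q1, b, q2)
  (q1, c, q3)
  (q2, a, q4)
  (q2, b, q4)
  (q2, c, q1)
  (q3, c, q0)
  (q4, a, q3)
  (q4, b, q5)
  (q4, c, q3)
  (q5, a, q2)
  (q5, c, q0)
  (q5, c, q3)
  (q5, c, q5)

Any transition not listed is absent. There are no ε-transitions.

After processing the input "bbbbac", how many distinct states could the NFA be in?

0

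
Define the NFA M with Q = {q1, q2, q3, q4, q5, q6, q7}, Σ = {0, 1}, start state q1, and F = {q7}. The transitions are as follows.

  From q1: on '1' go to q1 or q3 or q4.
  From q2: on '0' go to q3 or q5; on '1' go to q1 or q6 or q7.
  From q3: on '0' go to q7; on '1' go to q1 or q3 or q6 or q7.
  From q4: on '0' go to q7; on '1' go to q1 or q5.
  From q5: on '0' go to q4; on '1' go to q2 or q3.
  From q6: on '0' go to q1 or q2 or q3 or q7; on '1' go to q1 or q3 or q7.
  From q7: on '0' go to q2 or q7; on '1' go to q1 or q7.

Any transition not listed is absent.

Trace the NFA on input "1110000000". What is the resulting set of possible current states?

{q2, q3, q4, q5, q7}

Start in {q1}.
Read '1': {q1} → {q1, q3, q4}.
Read '1': {q1, q3, q4} → {q1, q3, q4, q5, q6, q7}.
Read '1': {q1, q3, q4, q5, q6, q7} → {q1, q2, q3, q4, q5, q6, q7}.
Read '0': {q1, q2, q3, q4, q5, q6, q7} → {q1, q2, q3, q4, q5, q7}.
Read '0': {q1, q2, q3, q4, q5, q7} → {q2, q3, q4, q5, q7}.
Read '0': {q2, q3, q4, q5, q7} → {q2, q3, q4, q5, q7}.
Read '0': {q2, q3, q4, q5, q7} → {q2, q3, q4, q5, q7}.
Read '0': {q2, q3, q4, q5, q7} → {q2, q3, q4, q5, q7}.
Read '0': {q2, q3, q4, q5, q7} → {q2, q3, q4, q5, q7}.
Read '0': {q2, q3, q4, q5, q7} → {q2, q3, q4, q5, q7}.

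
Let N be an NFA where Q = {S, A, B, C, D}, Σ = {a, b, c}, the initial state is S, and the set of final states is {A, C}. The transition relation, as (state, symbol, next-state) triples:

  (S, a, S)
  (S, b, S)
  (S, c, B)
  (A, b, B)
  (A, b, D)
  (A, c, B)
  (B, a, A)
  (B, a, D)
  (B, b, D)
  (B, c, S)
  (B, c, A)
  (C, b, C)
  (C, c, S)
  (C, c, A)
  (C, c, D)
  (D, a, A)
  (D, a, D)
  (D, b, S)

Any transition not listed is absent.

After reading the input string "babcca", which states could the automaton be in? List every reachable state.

Start in {S}.
Read 'b': {S} → {S}.
Read 'a': {S} → {S}.
Read 'b': {S} → {S}.
Read 'c': {S} → {B}.
Read 'c': {B} → {S, A}.
Read 'a': {S, A} → {S}.

{S}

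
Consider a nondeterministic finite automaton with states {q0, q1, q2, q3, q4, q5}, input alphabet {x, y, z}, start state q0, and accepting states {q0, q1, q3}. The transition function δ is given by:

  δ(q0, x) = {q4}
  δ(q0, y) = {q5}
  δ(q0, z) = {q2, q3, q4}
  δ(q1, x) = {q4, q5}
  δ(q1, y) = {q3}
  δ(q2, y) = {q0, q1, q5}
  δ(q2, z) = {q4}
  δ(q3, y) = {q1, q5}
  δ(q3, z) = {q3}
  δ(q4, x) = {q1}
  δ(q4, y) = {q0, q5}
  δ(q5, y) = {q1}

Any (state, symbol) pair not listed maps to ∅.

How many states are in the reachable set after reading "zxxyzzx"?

1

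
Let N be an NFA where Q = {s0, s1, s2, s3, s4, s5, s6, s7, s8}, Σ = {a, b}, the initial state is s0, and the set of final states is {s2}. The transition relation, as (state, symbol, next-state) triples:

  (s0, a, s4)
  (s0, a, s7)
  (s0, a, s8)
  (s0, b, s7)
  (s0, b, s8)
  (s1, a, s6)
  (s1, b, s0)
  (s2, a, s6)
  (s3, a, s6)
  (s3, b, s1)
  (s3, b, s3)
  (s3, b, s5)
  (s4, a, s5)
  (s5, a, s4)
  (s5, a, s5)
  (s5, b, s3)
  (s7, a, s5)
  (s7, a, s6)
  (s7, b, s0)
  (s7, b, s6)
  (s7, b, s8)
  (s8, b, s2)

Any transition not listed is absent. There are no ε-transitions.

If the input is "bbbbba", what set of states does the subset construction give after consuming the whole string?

Start in {s0}.
Read 'b': s0→{s7, s8}; now {s7, s8}.
Read 'b': s7→{s0, s6, s8}, s8→{s2}; now {s0, s2, s6, s8}.
Read 'b': s0→{s7, s8}, s2→∅, s6→∅, s8→{s2}; now {s2, s7, s8}.
Read 'b': s2→∅, s7→{s0, s6, s8}, s8→{s2}; now {s0, s2, s6, s8}.
Read 'b': s0→{s7, s8}, s2→∅, s6→∅, s8→{s2}; now {s2, s7, s8}.
Read 'a': s2→{s6}, s7→{s5, s6}, s8→∅; now {s5, s6}.

{s5, s6}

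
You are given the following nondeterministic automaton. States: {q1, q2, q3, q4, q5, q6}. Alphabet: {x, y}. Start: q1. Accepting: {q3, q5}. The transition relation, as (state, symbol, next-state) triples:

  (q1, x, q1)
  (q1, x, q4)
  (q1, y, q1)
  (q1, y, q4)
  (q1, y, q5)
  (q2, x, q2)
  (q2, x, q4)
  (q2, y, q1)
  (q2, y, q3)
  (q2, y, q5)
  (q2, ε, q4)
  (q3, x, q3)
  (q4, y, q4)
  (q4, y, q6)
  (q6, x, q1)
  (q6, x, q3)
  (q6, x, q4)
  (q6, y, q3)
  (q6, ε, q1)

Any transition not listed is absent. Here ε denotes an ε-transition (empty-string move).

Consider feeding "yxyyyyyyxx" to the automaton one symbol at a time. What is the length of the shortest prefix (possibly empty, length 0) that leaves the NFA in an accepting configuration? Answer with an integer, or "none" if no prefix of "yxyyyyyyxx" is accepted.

1

Start in {q1}.
Read 'y': {q1} → {q1, q4, q5}.
None of the earlier sets intersect F, but {q1, q4, q5} does.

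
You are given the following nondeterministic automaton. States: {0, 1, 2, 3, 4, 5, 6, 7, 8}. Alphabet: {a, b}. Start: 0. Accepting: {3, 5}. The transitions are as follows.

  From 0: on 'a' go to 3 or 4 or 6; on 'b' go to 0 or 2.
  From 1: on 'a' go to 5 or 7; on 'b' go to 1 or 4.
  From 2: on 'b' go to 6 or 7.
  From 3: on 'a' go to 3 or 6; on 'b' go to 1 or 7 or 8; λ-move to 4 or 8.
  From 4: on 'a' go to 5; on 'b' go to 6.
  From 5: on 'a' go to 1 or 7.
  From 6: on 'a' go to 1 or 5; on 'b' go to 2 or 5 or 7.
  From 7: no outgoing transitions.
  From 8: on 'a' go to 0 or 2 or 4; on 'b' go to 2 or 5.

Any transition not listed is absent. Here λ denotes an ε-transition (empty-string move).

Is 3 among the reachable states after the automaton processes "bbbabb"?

No

Start in {0}.
Read 'b': 0→{0, 2}; now {0, 2}.
Read 'b': 0→{0, 2}, 2→{6, 7}; now {0, 2, 6, 7}.
Read 'b': 0→{0, 2}, 2→{6, 7}, 6→{2, 5, 7}, 7→∅; now {0, 2, 5, 6, 7}.
Read 'a': 0→{3, 4, 6}, 2→∅, 5→{1, 7}, 6→{1, 5}, 7→∅; union {1, 3, 4, 5, 6, 7}; ε-closure = {1, 3, 4, 5, 6, 7, 8}.
Read 'b': 1→{1, 4}, 3→{1, 7, 8}, 4→{6}, 5→∅, 6→{2, 5, 7}, 7→∅, 8→{2, 5}; now {1, 2, 4, 5, 6, 7, 8}.
Read 'b': 1→{1, 4}, 2→{6, 7}, 4→{6}, 5→∅, 6→{2, 5, 7}, 7→∅, 8→{2, 5}; now {1, 2, 4, 5, 6, 7}.
State 3 is not in {1, 2, 4, 5, 6, 7}.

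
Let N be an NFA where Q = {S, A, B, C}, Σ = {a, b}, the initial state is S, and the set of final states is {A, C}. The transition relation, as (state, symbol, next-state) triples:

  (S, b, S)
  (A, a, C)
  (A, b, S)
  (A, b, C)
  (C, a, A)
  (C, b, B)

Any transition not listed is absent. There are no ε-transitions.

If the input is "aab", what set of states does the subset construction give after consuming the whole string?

∅

Start in {S}.
Read 'a': S→∅; now ∅.
The set is empty and remains empty for the remaining 2 symbols.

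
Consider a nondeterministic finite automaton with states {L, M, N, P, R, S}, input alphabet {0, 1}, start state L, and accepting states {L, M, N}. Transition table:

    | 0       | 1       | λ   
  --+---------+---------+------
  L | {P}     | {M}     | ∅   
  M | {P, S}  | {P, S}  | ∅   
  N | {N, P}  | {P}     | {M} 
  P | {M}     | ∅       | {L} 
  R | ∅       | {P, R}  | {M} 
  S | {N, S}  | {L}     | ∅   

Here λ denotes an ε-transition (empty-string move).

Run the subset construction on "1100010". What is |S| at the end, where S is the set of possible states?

Start in {L}.
Read '1': L→{M}; now {M}.
Read '1': M→{P, S}; union {P, S}; ε-closure = {L, P, S}.
Read '0': L→{P}, P→{M}, S→{N, S}; union {M, N, P, S}; ε-closure = {L, M, N, P, S}.
Read '0': L→{P}, M→{P, S}, N→{N, P}, P→{M}, S→{N, S}; union {M, N, P, S}; ε-closure = {L, M, N, P, S}.
Read '0': L→{P}, M→{P, S}, N→{N, P}, P→{M}, S→{N, S}; union {M, N, P, S}; ε-closure = {L, M, N, P, S}.
Read '1': L→{M}, M→{P, S}, N→{P}, P→∅, S→{L}; now {L, M, P, S}.
Read '0': L→{P}, M→{P, S}, P→{M}, S→{N, S}; union {M, N, P, S}; ε-closure = {L, M, N, P, S}.
That set has 5 states.

5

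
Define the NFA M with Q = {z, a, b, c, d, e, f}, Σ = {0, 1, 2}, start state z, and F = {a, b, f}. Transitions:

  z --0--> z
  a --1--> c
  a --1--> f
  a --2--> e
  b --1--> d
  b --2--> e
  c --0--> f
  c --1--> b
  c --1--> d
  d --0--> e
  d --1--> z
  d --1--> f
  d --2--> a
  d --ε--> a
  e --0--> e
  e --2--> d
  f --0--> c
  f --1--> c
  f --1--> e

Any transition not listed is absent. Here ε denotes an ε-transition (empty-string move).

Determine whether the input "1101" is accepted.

No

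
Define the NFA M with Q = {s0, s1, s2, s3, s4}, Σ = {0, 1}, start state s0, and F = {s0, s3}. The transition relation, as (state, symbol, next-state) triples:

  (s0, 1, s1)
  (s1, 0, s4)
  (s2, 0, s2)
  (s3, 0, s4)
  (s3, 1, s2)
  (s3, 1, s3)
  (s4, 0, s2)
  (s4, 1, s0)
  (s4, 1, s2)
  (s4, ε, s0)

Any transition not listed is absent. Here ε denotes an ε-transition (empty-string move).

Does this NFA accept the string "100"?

Start in {s0}.
Read '1': {s0} → {s1}.
Read '0': {s1} → {s0, s4}.
Read '0': {s0, s4} → {s2}.
The final set {s2} contains no accepting state.

No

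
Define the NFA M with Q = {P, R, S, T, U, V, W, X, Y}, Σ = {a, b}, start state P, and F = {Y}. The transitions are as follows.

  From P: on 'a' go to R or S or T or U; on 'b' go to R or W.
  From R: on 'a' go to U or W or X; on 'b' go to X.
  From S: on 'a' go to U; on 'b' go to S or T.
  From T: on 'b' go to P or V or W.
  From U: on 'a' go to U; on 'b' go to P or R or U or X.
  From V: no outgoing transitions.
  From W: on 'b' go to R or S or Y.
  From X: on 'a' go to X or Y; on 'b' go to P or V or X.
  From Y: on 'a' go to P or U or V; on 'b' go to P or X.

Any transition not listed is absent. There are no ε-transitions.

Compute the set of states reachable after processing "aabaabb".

{P, R, S, T, U, V, W, X, Y}

Start in {P}.
Read 'a': {P} → {R, S, T, U}.
Read 'a': {R, S, T, U} → {U, W, X}.
Read 'b': {U, W, X} → {P, R, S, U, V, X, Y}.
Read 'a': {P, R, S, U, V, X, Y} → {P, R, S, T, U, V, W, X, Y}.
Read 'a': {P, R, S, T, U, V, W, X, Y} → {P, R, S, T, U, V, W, X, Y}.
Read 'b': {P, R, S, T, U, V, W, X, Y} → {P, R, S, T, U, V, W, X, Y}.
Read 'b': {P, R, S, T, U, V, W, X, Y} → {P, R, S, T, U, V, W, X, Y}.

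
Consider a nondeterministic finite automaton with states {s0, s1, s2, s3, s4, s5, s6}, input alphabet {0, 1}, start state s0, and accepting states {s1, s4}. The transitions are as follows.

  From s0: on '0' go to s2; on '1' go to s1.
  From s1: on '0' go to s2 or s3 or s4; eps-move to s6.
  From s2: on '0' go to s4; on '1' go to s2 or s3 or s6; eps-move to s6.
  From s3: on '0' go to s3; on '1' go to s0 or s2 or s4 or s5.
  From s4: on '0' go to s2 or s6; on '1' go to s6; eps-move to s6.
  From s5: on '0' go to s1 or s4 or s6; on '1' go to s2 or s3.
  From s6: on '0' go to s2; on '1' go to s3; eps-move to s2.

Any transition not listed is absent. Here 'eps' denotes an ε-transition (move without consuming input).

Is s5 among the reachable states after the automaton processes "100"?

Start in {s0}.
Read '1': {s0} → {s1, s2, s6}.
Read '0': {s1, s2, s6} → {s2, s3, s4, s6}.
Read '0': {s2, s3, s4, s6} → {s2, s3, s4, s6}.
State s5 is not in {s2, s3, s4, s6}.

No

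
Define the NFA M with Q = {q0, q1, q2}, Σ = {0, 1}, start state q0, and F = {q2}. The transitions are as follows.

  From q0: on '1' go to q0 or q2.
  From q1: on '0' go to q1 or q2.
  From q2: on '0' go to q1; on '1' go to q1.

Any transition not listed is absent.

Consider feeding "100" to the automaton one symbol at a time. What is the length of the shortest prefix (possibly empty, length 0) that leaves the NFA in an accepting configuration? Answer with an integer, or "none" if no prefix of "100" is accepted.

1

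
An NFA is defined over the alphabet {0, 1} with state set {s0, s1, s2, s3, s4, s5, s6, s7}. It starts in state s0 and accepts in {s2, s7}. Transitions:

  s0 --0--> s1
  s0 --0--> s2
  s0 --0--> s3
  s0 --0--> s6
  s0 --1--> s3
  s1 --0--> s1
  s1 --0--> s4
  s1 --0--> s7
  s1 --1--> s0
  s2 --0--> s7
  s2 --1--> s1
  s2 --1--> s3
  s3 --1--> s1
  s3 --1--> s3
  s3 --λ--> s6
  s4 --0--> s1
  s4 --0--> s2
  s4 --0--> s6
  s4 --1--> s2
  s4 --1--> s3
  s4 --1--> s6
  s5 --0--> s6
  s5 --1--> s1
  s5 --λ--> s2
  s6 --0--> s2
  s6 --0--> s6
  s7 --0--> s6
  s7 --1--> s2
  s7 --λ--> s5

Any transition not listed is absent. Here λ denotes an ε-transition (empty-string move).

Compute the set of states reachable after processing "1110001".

{s0, s1, s2, s3, s6}

Start in {s0}.
Read '1': s0→{s3}; union {s3}; ε-closure = {s3, s6}.
Read '1': s3→{s1, s3}, s6→∅; union {s1, s3}; ε-closure = {s1, s3, s6}.
Read '1': s1→{s0}, s3→{s1, s3}, s6→∅; union {s0, s1, s3}; ε-closure = {s0, s1, s3, s6}.
Read '0': s0→{s1, s2, s3, s6}, s1→{s1, s4, s7}, s3→∅, s6→{s2, s6}; union {s1, s2, s3, s4, s6, s7}; ε-closure = {s1, s2, s3, s4, s5, s6, s7}.
Read '0': s1→{s1, s4, s7}, s2→{s7}, s3→∅, s4→{s1, s2, s6}, s5→{s6}, s6→{s2, s6}, s7→{s6}; union {s1, s2, s4, s6, s7}; ε-closure = {s1, s2, s4, s5, s6, s7}.
Read '0': s1→{s1, s4, s7}, s2→{s7}, s4→{s1, s2, s6}, s5→{s6}, s6→{s2, s6}, s7→{s6}; union {s1, s2, s4, s6, s7}; ε-closure = {s1, s2, s4, s5, s6, s7}.
Read '1': s1→{s0}, s2→{s1, s3}, s4→{s2, s3, s6}, s5→{s1}, s6→∅, s7→{s2}; now {s0, s1, s2, s3, s6}.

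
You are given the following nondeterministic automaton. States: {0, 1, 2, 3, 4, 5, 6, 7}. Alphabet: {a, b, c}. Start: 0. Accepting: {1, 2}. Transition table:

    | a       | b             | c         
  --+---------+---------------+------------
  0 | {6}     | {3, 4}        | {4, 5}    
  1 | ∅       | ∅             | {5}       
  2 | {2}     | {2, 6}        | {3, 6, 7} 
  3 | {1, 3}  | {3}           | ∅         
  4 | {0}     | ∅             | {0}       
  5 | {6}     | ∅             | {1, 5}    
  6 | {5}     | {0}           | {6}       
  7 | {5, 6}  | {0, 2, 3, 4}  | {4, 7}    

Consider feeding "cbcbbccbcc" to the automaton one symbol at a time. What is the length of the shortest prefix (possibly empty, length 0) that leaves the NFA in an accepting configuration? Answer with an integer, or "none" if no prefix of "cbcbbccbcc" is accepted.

Start in {0}.
Read 'c': {0} → {4, 5}.
Read 'b': {4, 5} → ∅.
The set is empty and remains empty for the remaining 8 symbols.
No reachable set along the way intersects F.

none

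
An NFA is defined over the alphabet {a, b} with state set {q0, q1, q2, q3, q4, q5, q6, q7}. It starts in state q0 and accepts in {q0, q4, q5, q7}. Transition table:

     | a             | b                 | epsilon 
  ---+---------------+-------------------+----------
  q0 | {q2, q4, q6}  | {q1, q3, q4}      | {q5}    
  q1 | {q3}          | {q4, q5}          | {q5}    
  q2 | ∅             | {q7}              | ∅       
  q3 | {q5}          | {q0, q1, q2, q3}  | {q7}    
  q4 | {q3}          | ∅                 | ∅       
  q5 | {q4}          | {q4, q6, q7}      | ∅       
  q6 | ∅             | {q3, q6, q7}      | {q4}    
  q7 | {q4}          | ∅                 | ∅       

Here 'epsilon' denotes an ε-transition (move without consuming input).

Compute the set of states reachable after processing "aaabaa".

Start: ε-closure({q0}) = {q0, q5}.
Read 'a': {q0, q5} → {q2, q4, q6}.
Read 'a': {q2, q4, q6} → {q3, q7}.
Read 'a': {q3, q7} → {q4, q5}.
Read 'b': {q4, q5} → {q4, q6, q7}.
Read 'a': {q4, q6, q7} → {q3, q4, q7}.
Read 'a': {q3, q4, q7} → {q3, q4, q5, q7}.

{q3, q4, q5, q7}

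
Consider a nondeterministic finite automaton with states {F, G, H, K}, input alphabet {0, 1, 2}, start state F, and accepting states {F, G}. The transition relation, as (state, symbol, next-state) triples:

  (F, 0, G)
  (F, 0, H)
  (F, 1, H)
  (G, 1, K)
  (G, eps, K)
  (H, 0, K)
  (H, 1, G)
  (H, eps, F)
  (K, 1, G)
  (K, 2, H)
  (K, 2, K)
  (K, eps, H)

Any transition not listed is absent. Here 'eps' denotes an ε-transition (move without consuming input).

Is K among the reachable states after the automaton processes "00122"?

Yes

Start in {F}.
Read '0': F→{G, H}; union {G, H}; ε-closure = {F, G, H, K}.
Read '0': F→{G, H}, G→∅, H→{K}, K→∅; union {G, H, K}; ε-closure = {F, G, H, K}.
Read '1': F→{H}, G→{K}, H→{G}, K→{G}; union {G, H, K}; ε-closure = {F, G, H, K}.
Read '2': F→∅, G→∅, H→∅, K→{H, K}; union {H, K}; ε-closure = {F, H, K}.
Read '2': F→∅, H→∅, K→{H, K}; union {H, K}; ε-closure = {F, H, K}.
State K is in {F, H, K}.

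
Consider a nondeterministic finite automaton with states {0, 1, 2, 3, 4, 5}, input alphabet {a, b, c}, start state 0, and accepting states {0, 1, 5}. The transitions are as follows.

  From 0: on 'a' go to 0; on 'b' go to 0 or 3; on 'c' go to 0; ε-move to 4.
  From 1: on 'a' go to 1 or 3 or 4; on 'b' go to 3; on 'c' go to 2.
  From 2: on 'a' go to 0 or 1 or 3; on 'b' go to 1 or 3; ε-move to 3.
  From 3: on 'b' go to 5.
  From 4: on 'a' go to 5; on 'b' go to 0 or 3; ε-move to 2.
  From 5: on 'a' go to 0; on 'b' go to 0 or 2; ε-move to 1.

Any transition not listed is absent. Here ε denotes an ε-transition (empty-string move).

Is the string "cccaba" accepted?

Yes

Start: ε-closure({0}) = {0, 2, 3, 4}.
Read 'c': 0→{0}, 2→∅, 3→∅, 4→∅; union {0}; ε-closure = {0, 2, 3, 4}.
Read 'c': 0→{0}, 2→∅, 3→∅, 4→∅; union {0}; ε-closure = {0, 2, 3, 4}.
Read 'c': 0→{0}, 2→∅, 3→∅, 4→∅; union {0}; ε-closure = {0, 2, 3, 4}.
Read 'a': 0→{0}, 2→{0, 1, 3}, 3→∅, 4→{5}; union {0, 1, 3, 5}; ε-closure = {0, 1, 2, 3, 4, 5}.
Read 'b': 0→{0, 3}, 1→{3}, 2→{1, 3}, 3→{5}, 4→{0, 3}, 5→{0, 2}; union {0, 1, 2, 3, 5}; ε-closure = {0, 1, 2, 3, 4, 5}.
Read 'a': 0→{0}, 1→{1, 3, 4}, 2→{0, 1, 3}, 3→∅, 4→{5}, 5→{0}; union {0, 1, 3, 4, 5}; ε-closure = {0, 1, 2, 3, 4, 5}.
The final set {0, 1, 2, 3, 4, 5} contains the accepting states 0, 1, 5.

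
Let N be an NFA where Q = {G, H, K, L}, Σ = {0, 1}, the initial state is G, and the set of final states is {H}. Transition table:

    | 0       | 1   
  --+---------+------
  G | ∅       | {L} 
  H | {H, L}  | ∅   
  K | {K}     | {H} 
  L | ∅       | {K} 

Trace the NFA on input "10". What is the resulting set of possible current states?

Start in {G}.
Read '1': G→{L}; now {L}.
Read '0': L→∅; now ∅.

∅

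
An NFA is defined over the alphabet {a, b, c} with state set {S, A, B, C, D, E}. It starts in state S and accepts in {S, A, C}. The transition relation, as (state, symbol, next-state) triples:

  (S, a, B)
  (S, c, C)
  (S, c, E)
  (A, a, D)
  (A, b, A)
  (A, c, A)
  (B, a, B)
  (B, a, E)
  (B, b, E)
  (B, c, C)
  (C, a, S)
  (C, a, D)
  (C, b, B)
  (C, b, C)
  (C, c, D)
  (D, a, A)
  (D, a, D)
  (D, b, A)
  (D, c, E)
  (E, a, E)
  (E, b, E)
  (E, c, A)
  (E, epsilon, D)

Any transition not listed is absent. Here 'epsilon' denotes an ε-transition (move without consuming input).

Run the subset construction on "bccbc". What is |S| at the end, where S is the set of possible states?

Start in {S}.
Read 'b': S→∅; now ∅.
The set is empty and remains empty for the remaining 4 symbols.
That set has 0 states.

0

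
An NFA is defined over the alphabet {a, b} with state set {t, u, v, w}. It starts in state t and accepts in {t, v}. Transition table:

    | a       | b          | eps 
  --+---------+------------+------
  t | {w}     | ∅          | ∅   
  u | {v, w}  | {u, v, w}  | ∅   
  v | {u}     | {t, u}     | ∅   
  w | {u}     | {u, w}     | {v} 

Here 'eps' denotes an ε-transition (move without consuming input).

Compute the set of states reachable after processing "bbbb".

Start in {t}.
Read 'b': t→∅; now ∅.
The set is empty and remains empty for the remaining 3 symbols.

∅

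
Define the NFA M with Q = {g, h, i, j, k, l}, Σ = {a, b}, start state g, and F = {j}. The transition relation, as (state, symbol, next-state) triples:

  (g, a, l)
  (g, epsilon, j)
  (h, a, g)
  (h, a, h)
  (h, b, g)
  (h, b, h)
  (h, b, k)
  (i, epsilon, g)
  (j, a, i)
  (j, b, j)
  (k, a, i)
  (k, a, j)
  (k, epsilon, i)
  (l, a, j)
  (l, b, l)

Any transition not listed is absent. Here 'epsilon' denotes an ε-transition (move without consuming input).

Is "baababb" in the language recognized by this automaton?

Start: ε-closure({g}) = {g, j}.
Read 'b': g→∅, j→{j}; now {j}.
Read 'a': j→{i}; union {i}; ε-closure = {g, i, j}.
Read 'a': g→{l}, i→∅, j→{i}; union {i, l}; ε-closure = {g, i, j, l}.
Read 'b': g→∅, i→∅, j→{j}, l→{l}; now {j, l}.
Read 'a': j→{i}, l→{j}; union {i, j}; ε-closure = {g, i, j}.
Read 'b': g→∅, i→∅, j→{j}; now {j}.
Read 'b': j→{j}; now {j}.
The final set {j} contains the accepting state j.

Yes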